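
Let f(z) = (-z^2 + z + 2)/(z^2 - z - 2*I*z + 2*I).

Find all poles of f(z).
The singularities of f are the zeros of the denominator. Factoring,
  z^2 - z - 2*I*z + 2*I = (z - 2*I)*(z - 1)
so the candidates are z = 2*I, z = 1.

Check the numerator P(z) = -z^2 + z + 2 at each one:
  P(2*I) = 6 + 2*I ≠ 0, so z = 2*I is a (simple) pole.
  P(1) = 2 ≠ 0, so z = 1 is a (simple) pole.

Poles of f: {2*I, 1}

Final answer: {2*I, 1}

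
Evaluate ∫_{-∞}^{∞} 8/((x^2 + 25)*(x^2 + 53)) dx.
2*pi*(53 - 5*sqrt(53))/1855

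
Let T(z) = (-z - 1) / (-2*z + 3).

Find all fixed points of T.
T(z) = z means -z - 1 = z*(-2*z + 3), i.e.
  -2*z^2 + 4*z + 1 = 0.
Discriminant: (4)^2 - 4*(-2)*(1) = 24, so the roots are real.
  z = (-4 ± sqrt(24))/(2*(-2))
Fixed points: {1 - sqrt(6)/2, 1 + sqrt(6)/2}

Final answer: {1 - sqrt(6)/2, 1 + sqrt(6)/2}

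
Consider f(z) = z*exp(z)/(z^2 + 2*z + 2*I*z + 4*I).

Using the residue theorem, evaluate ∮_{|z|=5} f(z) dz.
pi*(1 + I)*exp(-2*I) + pi*(-1 + I)*exp(-2)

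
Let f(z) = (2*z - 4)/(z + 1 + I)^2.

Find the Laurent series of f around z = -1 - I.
Put w = z - (-1 - I), i.e. z = w - 1 - I. The denominator is w^2, so it suffices to rewrite the numerator in powers of w.

P(z) = 2*z - 4
P(w - 1 - I) = -6 - 2*I + 2*w

Dividing each term by w^2:
  f = (-6 - 2*I)/w^2 + 2/w

Substituting back w = z + 1 + I:
  f(z) = (-6 - 2*I)/(z + 1 + I)^2 + 2/(z + 1 + I)

The series is finite because the numerator is a polynomial; the negative powers form the principal part, and the coefficient of 1/(z + 1 + I) gives Res(f, -1 - I) = 2.

Final answer: (-6 - 2*I)/(z + 1 + I)^2 + 2/(z + 1 + I)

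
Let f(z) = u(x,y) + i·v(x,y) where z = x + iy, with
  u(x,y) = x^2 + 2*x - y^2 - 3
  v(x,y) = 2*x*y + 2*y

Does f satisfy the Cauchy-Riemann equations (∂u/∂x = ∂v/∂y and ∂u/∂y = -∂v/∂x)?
∂u/∂x = 2*x + 2
∂v/∂y = 2*x + 2
∂u/∂y = -2*y
∂v/∂x = 2*y
∂u/∂x = ∂v/∂y and ∂u/∂y = -∂v/∂x hold identically; f is analytic.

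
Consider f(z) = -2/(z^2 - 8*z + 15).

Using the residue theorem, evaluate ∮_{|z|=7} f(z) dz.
By the residue theorem, ∮_C f(z) dz = 2πi · (sum of the residues of f at the poles inside |z| = 7).

The denominator factors as (z - 5)*(z - 3), so the singularities of f are simple poles at z = 5, z = 3.
  |5|² = 25 < 49 = 7², so this pole is inside the contour.
  |3|² = 9 < 49 = 7², so this pole is inside the contour.

With P(z) = -2 and Q(z) = z^2 - 8*z + 15, each pole is simple, so Res(f, z₀) = P(z₀)/Q'(z₀) with Q'(z) = 2*z - 8.
  Res(f, 5) = P(5)/Q'(5) = (-2)/(2) = -1
  Res(f, 3) = P(3)/Q'(3) = (-2)/(-2) = 1

Sum of residues inside C: 0
∮_C f(z) dz = 2πi · (0) = 0

Final answer: 0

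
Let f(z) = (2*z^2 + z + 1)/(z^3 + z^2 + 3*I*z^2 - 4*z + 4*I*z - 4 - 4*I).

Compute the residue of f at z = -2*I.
7/4 + I/2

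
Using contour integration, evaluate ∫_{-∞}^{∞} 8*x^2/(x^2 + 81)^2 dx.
4*pi/9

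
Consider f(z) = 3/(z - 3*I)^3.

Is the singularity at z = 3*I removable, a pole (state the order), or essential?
Write f(z) = g(z)/(z - 3*I)^3 with g(z) = 3.
g is entire and g(3*I) = 3 ≠ 0, so no factor of (z - 3*I) cancels: the Laurent expansion of f about z = 3*I starts at the power -3, i.e. lim_{z→z₀} (z - z₀)^3 f(z) = 3 is finite and nonzero.
So z = 3*I is a pole of order 3.

Final answer: pole of order 3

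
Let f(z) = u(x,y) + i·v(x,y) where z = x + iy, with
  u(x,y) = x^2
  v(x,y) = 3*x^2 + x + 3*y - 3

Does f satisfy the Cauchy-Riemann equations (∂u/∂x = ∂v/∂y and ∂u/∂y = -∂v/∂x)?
∂u/∂x = 2*x
∂v/∂y = 3
∂u/∂y = 0
∂v/∂x = 6*x + 1
∂u/∂x ≠ ∂v/∂y and ∂u/∂y ≠ -∂v/∂x; the Cauchy-Riemann equations are not satisfied, so f is not analytic.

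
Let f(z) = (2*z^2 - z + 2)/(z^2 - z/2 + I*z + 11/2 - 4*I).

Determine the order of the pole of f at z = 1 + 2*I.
Factor the denominator:
  z^2 - z/2 + I*z + 11/2 - 4*I = (z - 1 - 2*I)*(z + 1/2 + 3*I)

The numerator P(z) = 2*z^2 - z + 2 has P(1 + 2*I) = -5 + 6*I ≠ 0, so no factor of (z - 1 - 2*I) cancels.
Near z = 1 + 2*I we can therefore write f(z) = g(z)/(z - 1 - 2*I) with g analytic at 1 + 2*I and g(1 + 2*I) ≠ 0 (g is the numerator divided by the remaining denominator factors).

Hence z = 1 + 2*I is a pole of order 1.

Final answer: 1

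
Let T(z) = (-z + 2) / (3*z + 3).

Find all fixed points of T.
T(z) = z means -z + 2 = z*(3*z + 3), i.e.
  3*z^2 + 4*z - 2 = 0.
Discriminant: (4)^2 - 4*(3)*(-2) = 40, so the roots are real.
  z = (-4 ± sqrt(40))/(2*(3))
Fixed points: {-sqrt(10)/3 - 2/3, -2/3 + sqrt(10)/3}

Final answer: {-sqrt(10)/3 - 2/3, -2/3 + sqrt(10)/3}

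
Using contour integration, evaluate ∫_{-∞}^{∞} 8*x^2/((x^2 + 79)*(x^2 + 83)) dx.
2*pi*(-sqrt(79) + sqrt(83))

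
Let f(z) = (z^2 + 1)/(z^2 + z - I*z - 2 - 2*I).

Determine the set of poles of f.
{-2, 1 + I}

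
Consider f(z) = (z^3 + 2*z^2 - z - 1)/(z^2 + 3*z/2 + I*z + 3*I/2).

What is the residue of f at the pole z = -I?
Write f(z) = P(z)/Q(z) with P(z) = z^3 + 2*z^2 - z - 1 and Q(z) = z^2 + 3*z/2 + I*z + 3*I/2.
The denominator factors as Q(z) = (z + I)*(z + 3/2), so z = -I is a simple zero of Q and P is analytic there; z = -I is therefore a simple pole and
  Res(f, z₀) = P(z₀)/Q'(z₀).

Q'(z) = 2*z + 3/2 + I, so Q'(-I) = 3/2 - I.
P(-I) = -3 + 2*I.

Res(f, -I) = (-3 + 2*I)/(3/2 - I) = -2

Final answer: -2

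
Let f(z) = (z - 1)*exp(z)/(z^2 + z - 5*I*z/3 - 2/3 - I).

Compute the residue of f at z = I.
Write f(z) = P(z)/Q(z) with P(z) = (z - 1)*exp(z) and Q(z) = z^2 + z - 5*I*z/3 - 2/3 - I.
The denominator factors as Q(z) = (z - I)*(z + 1 - 2*I/3), so z = I is a simple zero of Q and P is analytic there; z = I is therefore a simple pole and
  Res(f, z₀) = P(z₀)/Q'(z₀).

Q'(z) = 2*z + 1 - 5*I/3, so Q'(I) = 1 + I/3.
P(I) = (-1 + I)*exp(I).

Res(f, I) = ((-1 + I)*exp(I))/(1 + I/3) = (-3/5 + 6*I/5)*exp(I)

Final answer: (-3/5 + 6*I/5)*exp(I)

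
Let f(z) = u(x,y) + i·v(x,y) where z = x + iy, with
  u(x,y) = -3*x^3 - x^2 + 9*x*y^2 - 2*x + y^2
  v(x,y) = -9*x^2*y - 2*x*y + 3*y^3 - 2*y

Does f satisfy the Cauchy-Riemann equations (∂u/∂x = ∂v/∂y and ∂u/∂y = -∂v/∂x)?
∂u/∂x = -9*x^2 - 2*x + 9*y^2 - 2
∂v/∂y = -9*x^2 - 2*x + 9*y^2 - 2
∂u/∂y = 18*x*y + 2*y
∂v/∂x = -18*x*y - 2*y
∂u/∂x = ∂v/∂y and ∂u/∂y = -∂v/∂x hold identically; f is analytic.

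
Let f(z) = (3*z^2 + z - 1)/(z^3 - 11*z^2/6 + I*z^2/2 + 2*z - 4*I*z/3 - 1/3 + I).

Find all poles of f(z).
The singularities of f are the zeros of the denominator. Factoring,
  z^3 - 11*z^2/6 + I*z^2/2 + 2*z - 4*I*z/3 - 1/3 + I = (z - 1/3 + I)*(z - 1/2 + I/2)*(z - 1 - I)
so the candidates are z = 1/3 - I, z = 1/2 - I/2, z = 1 + I.

Check the numerator P(z) = 3*z^2 + z - 1 at each one:
  P(1/3 - I) = -10/3 - 3*I ≠ 0, so z = 1/3 - I is a (simple) pole.
  P(1/2 - I/2) = -1/2 - 2*I ≠ 0, so z = 1/2 - I/2 is a (simple) pole.
  P(1 + I) = 7*I ≠ 0, so z = 1 + I is a (simple) pole.

Poles of f: {1/3 - I, 1/2 - I/2, 1 + I}

Final answer: {1/3 - I, 1/2 - I/2, 1 + I}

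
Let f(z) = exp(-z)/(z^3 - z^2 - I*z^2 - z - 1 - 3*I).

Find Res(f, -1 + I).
Write f(z) = P(z)/Q(z) with P(z) = exp(-z) and Q(z) = z^3 - z^2 - I*z^2 - z - 1 - 3*I.
The denominator factors as Q(z) = (z - 2 - I)*(z + I)*(z + 1 - I), so z = -1 + I is a simple zero of Q and P is analytic there; z = -1 + I is therefore a simple pole and
  Res(f, z₀) = P(z₀)/Q'(z₀).

Q'(z) = 3*z^2 - 2*z - 2*I*z - 1, so Q'(-1 + I) = 3 - 6*I.
P(-1 + I) = exp(1 - I).

Res(f, -1 + I) = (exp(1 - I))/(3 - 6*I) = (1/15 + 2*I/15)*exp(1 - I)

Final answer: (1/15 + 2*I/15)*exp(1 - I)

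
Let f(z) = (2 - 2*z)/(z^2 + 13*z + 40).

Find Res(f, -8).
Write f(z) = P(z)/Q(z) with P(z) = 2 - 2*z and Q(z) = z^2 + 13*z + 40.
The denominator factors as Q(z) = (z + 8)*(z + 5), so z = -8 is a simple zero of Q and P is analytic there; z = -8 is therefore a simple pole and
  Res(f, z₀) = P(z₀)/Q'(z₀).

Q'(z) = 2*z + 13, so Q'(-8) = -3.
P(-8) = 18.

Res(f, -8) = (18)/(-3) = -6

Final answer: -6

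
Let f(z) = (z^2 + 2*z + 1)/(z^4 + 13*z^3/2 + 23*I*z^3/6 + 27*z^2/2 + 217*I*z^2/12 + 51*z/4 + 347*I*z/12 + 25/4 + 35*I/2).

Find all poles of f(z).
The singularities of f are the zeros of the denominator. Factoring,
  z^4 + 13*z^3/2 + 23*I*z^3/6 + 27*z^2/2 + 217*I*z^2/12 + 51*z/4 + 347*I*z/12 + 25/4 + 35*I/2 = (z + 2 + I)*(z + 3/2 + 3*I)*(z + 2 + I/2)*(z + 1 - 2*I/3)
so the candidates are z = -2 - I, z = -3/2 - 3*I, z = -2 - I/2, z = -1 + 2*I/3.

Check the numerator P(z) = z^2 + 2*z + 1 at each one:
  P(-2 - I) = 2*I ≠ 0, so z = -2 - I is a (simple) pole.
  P(-3/2 - 3*I) = -35/4 + 3*I ≠ 0, so z = -3/2 - 3*I is a (simple) pole.
  P(-2 - I/2) = 3/4 + I ≠ 0, so z = -2 - I/2 is a (simple) pole.
  P(-1 + 2*I/3) = -4/9 ≠ 0, so z = -1 + 2*I/3 is a (simple) pole.

Poles of f: {-2 - I, -2 - I/2, -3/2 - 3*I, -1 + 2*I/3}

Final answer: {-2 - I, -2 - I/2, -3/2 - 3*I, -1 + 2*I/3}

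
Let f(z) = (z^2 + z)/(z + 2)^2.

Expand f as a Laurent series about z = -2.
2/(z + 2)^2 - 3/(z + 2) + 1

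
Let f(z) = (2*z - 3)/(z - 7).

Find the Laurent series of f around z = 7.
11/(z - 7) + 2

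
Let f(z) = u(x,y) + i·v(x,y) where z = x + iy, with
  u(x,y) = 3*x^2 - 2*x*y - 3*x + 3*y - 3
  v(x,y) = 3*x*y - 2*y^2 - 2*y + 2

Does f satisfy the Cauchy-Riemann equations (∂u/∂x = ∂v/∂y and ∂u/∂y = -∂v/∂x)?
∂u/∂x = 6*x - 2*y - 3
∂v/∂y = 3*x - 4*y - 2
∂u/∂y = 3 - 2*x
∂v/∂x = 3*y
∂u/∂x ≠ ∂v/∂y and ∂u/∂y ≠ -∂v/∂x; the Cauchy-Riemann equations are not satisfied, so f is not analytic.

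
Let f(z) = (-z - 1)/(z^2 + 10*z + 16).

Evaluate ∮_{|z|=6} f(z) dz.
By the residue theorem, ∮_C f(z) dz = 2πi · (sum of the residues of f at the poles inside |z| = 6).

The denominator factors as (z + 2)*(z + 8), so the singularities of f are simple poles at z = -2, z = -8.
  |-2|² = 4 < 36 = 6², so this pole is inside the contour.
  |-8|² = 64 > 36 = 6², so this pole is outside the contour.

With P(z) = -z - 1 and Q(z) = z^2 + 10*z + 16, each pole is simple, so Res(f, z₀) = P(z₀)/Q'(z₀) with Q'(z) = 2*z + 10.
  Res(f, -2) = P(-2)/Q'(-2) = (1)/(6) = 1/6

∮_C f(z) dz = 2πi · (1/6) = I*pi/3

Final answer: I*pi/3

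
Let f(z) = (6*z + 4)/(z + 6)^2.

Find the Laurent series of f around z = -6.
Put w = z - (-6), i.e. z = w - 6. The denominator is w^2, so it suffices to rewrite the numerator in powers of w.

P(z) = 6*z + 4
P(w - 6) = -32 + 6*w

Dividing each term by w^2:
  f = -32/w^2 + 6/w

Substituting back w = z + 6:
  f(z) = -32/(z + 6)^2 + 6/(z + 6)

The series is finite because the numerator is a polynomial; the negative powers form the principal part, and the coefficient of 1/(z + 6) gives Res(f, -6) = 6.

Final answer: -32/(z + 6)^2 + 6/(z + 6)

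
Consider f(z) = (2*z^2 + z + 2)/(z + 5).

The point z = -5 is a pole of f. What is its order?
Factor the denominator:
  z + 5 = (z + 5)

The numerator P(z) = 2*z^2 + z + 2 has P(-5) = 47 ≠ 0, so no factor of (z + 5) cancels.
Near z = -5 we can therefore write f(z) = g(z)/(z + 5) with g analytic at -5 and g(-5) ≠ 0 (g is just the numerator).

Hence z = -5 is a pole of order 1.

Final answer: 1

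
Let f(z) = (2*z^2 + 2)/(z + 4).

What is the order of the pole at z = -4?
Factor the denominator:
  z + 4 = (z + 4)

The numerator P(z) = 2*z^2 + 2 has P(-4) = 34 ≠ 0, so no factor of (z + 4) cancels.
Near z = -4 we can therefore write f(z) = g(z)/(z + 4) with g analytic at -4 and g(-4) ≠ 0 (g is just the numerator).

Hence z = -4 is a pole of order 1.

Final answer: 1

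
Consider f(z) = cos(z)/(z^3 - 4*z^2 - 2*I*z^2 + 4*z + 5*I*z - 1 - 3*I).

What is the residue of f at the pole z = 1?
(-1/2 - I/2)*cos(1)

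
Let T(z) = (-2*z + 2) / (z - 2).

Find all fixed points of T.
{-sqrt(2), sqrt(2)}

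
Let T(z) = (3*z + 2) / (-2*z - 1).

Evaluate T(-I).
-8/5 - I/5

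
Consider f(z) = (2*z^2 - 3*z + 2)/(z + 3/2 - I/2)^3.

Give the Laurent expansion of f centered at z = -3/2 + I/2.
Put w = z - (-3/2 + I/2), i.e. z = w - 3/2 + I/2. The denominator is w^3, so it suffices to rewrite the numerator in powers of w.

P(z) = 2*z^2 - 3*z + 2
P(w - 3/2 + I/2) = 21/2 - 9*I/2 + (-9 + 2*I)*w + 2*w^2

Dividing each term by w^3:
  f = (21/2 - 9*I/2)/w^3 + (-9 + 2*I)/w^2 + 2/w

Substituting back w = z + 3/2 - I/2:
  f(z) = (21/2 - 9*I/2)/(z + 3/2 - I/2)^3 + (-9 + 2*I)/(z + 3/2 - I/2)^2 + 2/(z + 3/2 - I/2)

The series is finite because the numerator is a polynomial; the negative powers form the principal part, and the coefficient of 1/(z + 3/2 - I/2) gives Res(f, -3/2 + I/2) = 2.

Final answer: (21/2 - 9*I/2)/(z + 3/2 - I/2)^3 + (-9 + 2*I)/(z + 3/2 - I/2)^2 + 2/(z + 3/2 - I/2)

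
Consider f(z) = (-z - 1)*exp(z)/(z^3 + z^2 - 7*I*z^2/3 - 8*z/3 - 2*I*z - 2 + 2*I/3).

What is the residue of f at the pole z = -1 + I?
Write f(z) = P(z)/Q(z) with P(z) = (-z - 1)*exp(z) and Q(z) = z^3 + z^2 - 7*I*z^2/3 - 8*z/3 - 2*I*z - 2 + 2*I/3.
The denominator factors as Q(z) = (z + 1 - I)*(z + 1 - I/3)*(z - 1 - I), so z = -1 + I is a simple zero of Q and P is analytic there; z = -1 + I is therefore a simple pole and
  Res(f, z₀) = P(z₀)/Q'(z₀).

Q'(z) = 3*z^2 + 2*z - 14*I*z/3 - 8/3 - 2*I, so Q'(-1 + I) = -4*I/3.
P(-1 + I) = -I*exp(-1 + I).

Res(f, -1 + I) = (-I*exp(-1 + I))/(-4*I/3) = 3*exp(-1 + I)/4

Final answer: 3*exp(-1 + I)/4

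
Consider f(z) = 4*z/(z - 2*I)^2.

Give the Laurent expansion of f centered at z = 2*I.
Put w = z - (2*I), i.e. z = w + 2*I. The denominator is w^2, so it suffices to rewrite the numerator in powers of w.

P(z) = 4*z
P(w + 2*I) = 8*I + 4*w

Dividing each term by w^2:
  f = 8*I/w^2 + 4/w

Substituting back w = z - 2*I:
  f(z) = 8*I/(z - 2*I)^2 + 4/(z - 2*I)

The series is finite because the numerator is a polynomial; the negative powers form the principal part, and the coefficient of 1/(z - 2*I) gives Res(f, 2*I) = 4.

Final answer: 8*I/(z - 2*I)^2 + 4/(z - 2*I)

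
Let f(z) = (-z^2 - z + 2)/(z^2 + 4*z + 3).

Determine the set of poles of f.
{-3, -1}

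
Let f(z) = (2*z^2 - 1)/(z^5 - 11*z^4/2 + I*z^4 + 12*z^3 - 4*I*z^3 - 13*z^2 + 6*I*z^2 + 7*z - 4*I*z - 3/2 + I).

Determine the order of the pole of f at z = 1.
4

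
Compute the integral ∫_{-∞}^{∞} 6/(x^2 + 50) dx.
3*sqrt(2)*pi/5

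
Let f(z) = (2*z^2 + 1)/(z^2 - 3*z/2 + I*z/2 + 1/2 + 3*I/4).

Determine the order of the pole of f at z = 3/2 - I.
1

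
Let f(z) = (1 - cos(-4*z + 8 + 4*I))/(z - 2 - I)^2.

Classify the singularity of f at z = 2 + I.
removable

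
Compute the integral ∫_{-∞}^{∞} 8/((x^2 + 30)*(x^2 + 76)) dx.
Let f(z) = 8/((z^2 + 30)*(z^2 + 76)). The denominator has no real zeros and deg Q - deg P = 4 ≥ 2, so the integral of f over the upper semicircle |z| = R tends to 0 as R → ∞. Closing the contour in the upper half-plane,
  ∫_{-∞}^{∞} f(x) dx = 2πi · Σ Res(f, z_k)  over the poles with Im z_k > 0.

Zeros of the denominator: z^2 + 76 = 0 gives z = ±2*sqrt(19)*I; z^2 + 30 = 0 gives z = ±sqrt(30)*I.
Upper half-plane: z = 2*sqrt(19)*I, z = sqrt(30)*I (simple).

Each pole is a simple zero of Q(z) = z^4 + 106*z^2 + 2280, so Res(f, z₀) = P(z₀)/Q'(z₀) with P(z) = 8, Q'(z) = 4*z^3 + 212*z:
  Res(f, 2*sqrt(19)*I) = (8)/(-184*sqrt(19)*I) = sqrt(19)*I/437
  Res(f, sqrt(30)*I) = (8)/(92*sqrt(30)*I) = -sqrt(30)*I/345

Sum of residues: I*(-sqrt(30)/345 + sqrt(19)/437)
∫_{-∞}^{∞} f(x) dx = 2πi · (I*(-sqrt(30)/345 + sqrt(19)/437)) = 2*pi*(-15*sqrt(19) + 19*sqrt(30))/6555

Final answer: 2*pi*(-15*sqrt(19) + 19*sqrt(30))/6555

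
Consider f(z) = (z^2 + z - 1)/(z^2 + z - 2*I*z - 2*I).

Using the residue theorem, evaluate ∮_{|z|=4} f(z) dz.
By the residue theorem, ∮_C f(z) dz = 2πi · (sum of the residues of f at the poles inside |z| = 4).

The denominator factors as (z - 2*I)*(z + 1), so the singularities of f are simple poles at z = 2*I, z = -1.
  |2*I|² = 4 < 16 = 4², so this pole is inside the contour.
  |-1|² = 1 < 16 = 4², so this pole is inside the contour.

With P(z) = z^2 + z - 1 and Q(z) = z^2 + z - 2*I*z - 2*I, each pole is simple, so Res(f, z₀) = P(z₀)/Q'(z₀) with Q'(z) = 2*z + 1 - 2*I.
  Res(f, 2*I) = P(2*I)/Q'(2*I) = (-5 + 2*I)/(1 + 2*I) = -1/5 + 12*I/5
  Res(f, -1) = P(-1)/Q'(-1) = (-1)/(-1 - 2*I) = 1/5 - 2*I/5

Sum of residues inside C: 2*I
∮_C f(z) dz = 2πi · (2*I) = -4*pi

Final answer: -4*pi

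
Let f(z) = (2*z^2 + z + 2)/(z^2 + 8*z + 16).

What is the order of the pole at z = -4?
Factor the denominator:
  z^2 + 8*z + 16 = (z + 4)^2

The numerator P(z) = 2*z^2 + z + 2 has P(-4) = 30 ≠ 0, so no factor of (z + 4) cancels.
Near z = -4 we can therefore write f(z) = g(z)/(z + 4)^2 with g analytic at -4 and g(-4) ≠ 0 (g is just the numerator).

Hence z = -4 is a pole of order 2.

Final answer: 2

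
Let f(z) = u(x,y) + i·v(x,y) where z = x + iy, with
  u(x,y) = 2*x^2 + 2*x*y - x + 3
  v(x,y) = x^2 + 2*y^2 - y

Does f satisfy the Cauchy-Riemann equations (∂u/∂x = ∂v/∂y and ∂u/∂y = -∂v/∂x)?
∂u/∂x = 4*x + 2*y - 1
∂v/∂y = 4*y - 1
∂u/∂y = 2*x
∂v/∂x = 2*x
∂u/∂x ≠ ∂v/∂y and ∂u/∂y ≠ -∂v/∂x; the Cauchy-Riemann equations are not satisfied, so f is not analytic.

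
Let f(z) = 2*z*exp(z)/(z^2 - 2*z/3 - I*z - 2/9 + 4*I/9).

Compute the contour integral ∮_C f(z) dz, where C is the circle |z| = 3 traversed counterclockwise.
By the residue theorem, ∮_C f(z) dz = 2πi · (sum of the residues of f at the poles inside |z| = 3).

The denominator factors as (z - 2/3 - I/3)*(z - 2*I/3), so the singularities of f are simple poles at z = 2/3 + I/3, z = 2*I/3.
  |2/3 + I/3|² = 5/9 < 9 = 3², so this pole is inside the contour.
  |2*I/3|² = 4/9 < 9 = 3², so this pole is inside the contour.

With P(z) = 2*z*exp(z) and Q(z) = z^2 - 2*z/3 - I*z - 2/9 + 4*I/9, each pole is simple, so Res(f, z₀) = P(z₀)/Q'(z₀) with Q'(z) = 2*z - 2/3 - I.
  Res(f, 2/3 + I/3) = P(2/3 + I/3)/Q'(2/3 + I/3) = ((4/3 + 2*I/3)*exp(2/3 + I/3))/(2/3 - I/3) = (6/5 + 8*I/5)*exp(2/3 + I/3)
  Res(f, 2*I/3) = P(2*I/3)/Q'(2*I/3) = (4*I*exp(2*I/3)/3)/(-2/3 + I/3) = (4/5 - 8*I/5)*exp(2*I/3)

Sum of residues inside C: (4/5 - 8*I/5)*exp(2*I/3) + (6/5 + 8*I/5)*exp(2/3 + I/3)
∮_C f(z) dz = 2πi · ((4/5 - 8*I/5)*exp(2*I/3) + (6/5 + 8*I/5)*exp(2/3 + I/3)) = pi*(-16/5 + 12*I/5)*exp(2/3 + I/3) + pi*(16/5 + 8*I/5)*exp(2*I/3)

Final answer: pi*(-16/5 + 12*I/5)*exp(2/3 + I/3) + pi*(16/5 + 8*I/5)*exp(2*I/3)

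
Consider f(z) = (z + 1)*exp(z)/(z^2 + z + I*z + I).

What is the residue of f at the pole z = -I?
exp(-I)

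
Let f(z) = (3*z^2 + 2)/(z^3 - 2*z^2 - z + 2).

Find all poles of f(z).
{-1, 1, 2}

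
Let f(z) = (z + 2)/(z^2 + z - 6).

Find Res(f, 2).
Write f(z) = P(z)/Q(z) with P(z) = z + 2 and Q(z) = z^2 + z - 6.
The denominator factors as Q(z) = (z + 3)*(z - 2), so z = 2 is a simple zero of Q and P is analytic there; z = 2 is therefore a simple pole and
  Res(f, z₀) = P(z₀)/Q'(z₀).

Q'(z) = 2*z + 1, so Q'(2) = 5.
P(2) = 4.

Res(f, 2) = (4)/(5) = 4/5

Final answer: 4/5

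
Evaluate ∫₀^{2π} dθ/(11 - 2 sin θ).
Call the integral J. The integrand is 2π-periodic and we integrate over a full period, so shifting θ does not change the value (θ → θ + π/2 turns sin θ into cos θ; θ → θ + π flips the sign of the trig term). Hence
  J = ∫₀^{2π} dθ/(11 + 2 cos θ).
Put z = e^{iθ}: then cos θ = (z + 1/z)/2, dθ = dz/(iz), and z runs once counterclockwise around |z| = 1:
  J = ∮_{|z|=1} 1/(11 + 2*(z + 1/z)/2) · dz/(iz) = (2/i) ∮_{|z|=1} dz/(2*z^2 + 22*z + 2).
The roots of 2*z^2 + 22*z + 2 are z = (-11 ± sqrt(11^2 - 2^2))/2, with sqrt(117) = 3*sqrt(13); their product is 1, so only z₊ = -11/2 + 3*sqrt(13)/2 lies inside the unit circle (z₋ = -11/2 - 3*sqrt(13)/2 lies outside).
z₊ is a simple zero of q(z) = 2*z^2 + 22*z + 2, so Res(1/q, z₊) = 1/q'(z₊) with q'(z) = 4*z + 22; and q'(z₊) = 2*(z₊ - z₋) = 6*sqrt(13).
Therefore J = (2/i) · 2πi · 1/(6*sqrt(13)) = 2*pi/(3*sqrt(13)) = 2*sqrt(13)*pi/39

Final answer: 2*sqrt(13)*pi/39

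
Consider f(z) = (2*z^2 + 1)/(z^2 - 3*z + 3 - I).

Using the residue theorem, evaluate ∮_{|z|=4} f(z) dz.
By the residue theorem, ∮_C f(z) dz = 2πi · (sum of the residues of f at the poles inside |z| = 4).

The denominator factors as (z - 2 - I)*(z - 1 + I), so the singularities of f are simple poles at z = 2 + I, z = 1 - I.
  |2 + I|² = 5 < 16 = 4², so this pole is inside the contour.
  |1 - I|² = 2 < 16 = 4², so this pole is inside the contour.

With P(z) = 2*z^2 + 1 and Q(z) = z^2 - 3*z + 3 - I, each pole is simple, so Res(f, z₀) = P(z₀)/Q'(z₀) with Q'(z) = 2*z - 3.
  Res(f, 2 + I) = P(2 + I)/Q'(2 + I) = (7 + 8*I)/(1 + 2*I) = 23/5 - 6*I/5
  Res(f, 1 - I) = P(1 - I)/Q'(1 - I) = (1 - 4*I)/(-1 - 2*I) = 7/5 + 6*I/5

Sum of residues inside C: 6
∮_C f(z) dz = 2πi · (6) = 12*I*pi

Final answer: 12*I*pi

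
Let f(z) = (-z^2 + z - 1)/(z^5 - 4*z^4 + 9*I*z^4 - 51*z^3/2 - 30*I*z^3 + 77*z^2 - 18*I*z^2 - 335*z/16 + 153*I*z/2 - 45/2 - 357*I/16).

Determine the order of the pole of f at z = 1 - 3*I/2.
Factor the denominator:
  z^5 - 4*z^4 + 9*I*z^4 - 51*z^3/2 - 30*I*z^3 + 77*z^2 - 18*I*z^2 - 335*z/16 + 153*I*z/2 - 45/2 - 357*I/16 = (z - 1 + 3*I/2)^4*(z + 3*I)

The numerator P(z) = -z^2 + z - 1 has P(1 - 3*I/2) = 5/4 + 3*I/2 ≠ 0, so no factor of (z - 1 + 3*I/2) cancels.
Near z = 1 - 3*I/2 we can therefore write f(z) = g(z)/(z - 1 + 3*I/2)^4 with g analytic at 1 - 3*I/2 and g(1 - 3*I/2) ≠ 0 (g is the numerator divided by the remaining denominator factors).

Hence z = 1 - 3*I/2 is a pole of order 4.

Final answer: 4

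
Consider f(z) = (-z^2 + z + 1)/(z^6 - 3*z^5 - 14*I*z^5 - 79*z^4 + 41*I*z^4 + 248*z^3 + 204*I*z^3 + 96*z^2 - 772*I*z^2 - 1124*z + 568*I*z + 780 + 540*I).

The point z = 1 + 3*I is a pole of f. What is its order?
Factor the denominator:
  z^6 - 3*z^5 - 14*I*z^5 - 79*z^4 + 41*I*z^4 + 248*z^3 + 204*I*z^3 + 96*z^2 - 772*I*z^2 - 1124*z + 568*I*z + 780 + 540*I = (z - 1 - 3*I)^4*(z + 3 - 3*I)*(z - 2 + I)

The numerator P(z) = -z^2 + z + 1 has P(1 + 3*I) = 10 - 3*I ≠ 0, so no factor of (z - 1 - 3*I) cancels.
Near z = 1 + 3*I we can therefore write f(z) = g(z)/(z - 1 - 3*I)^4 with g analytic at 1 + 3*I and g(1 + 3*I) ≠ 0 (g is the numerator divided by the remaining denominator factors).

Hence z = 1 + 3*I is a pole of order 4.

Final answer: 4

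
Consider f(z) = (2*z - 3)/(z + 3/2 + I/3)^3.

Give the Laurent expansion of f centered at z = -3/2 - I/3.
(-6 - 2*I/3)/(z + 3/2 + I/3)^3 + 2/(z + 3/2 + I/3)^2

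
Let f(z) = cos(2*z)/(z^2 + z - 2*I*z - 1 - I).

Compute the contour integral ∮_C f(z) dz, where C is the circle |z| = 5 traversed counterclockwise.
-2*I*pi*cos(2 - 2*I) + 2*I*pi*cosh(2)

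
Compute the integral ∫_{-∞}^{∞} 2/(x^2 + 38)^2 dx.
sqrt(38)*pi/1444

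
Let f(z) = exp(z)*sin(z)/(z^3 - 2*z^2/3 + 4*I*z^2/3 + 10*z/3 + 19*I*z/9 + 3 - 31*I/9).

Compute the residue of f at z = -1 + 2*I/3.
(-369/4082 - 441*I/4082)*exp(-1 + 2*I/3)*sin(1 - 2*I/3)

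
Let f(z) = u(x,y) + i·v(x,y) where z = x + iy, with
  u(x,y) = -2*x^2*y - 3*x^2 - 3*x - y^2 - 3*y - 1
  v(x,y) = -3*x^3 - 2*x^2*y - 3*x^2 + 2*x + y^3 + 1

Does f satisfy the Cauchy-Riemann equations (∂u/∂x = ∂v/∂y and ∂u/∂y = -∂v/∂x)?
∂u/∂x = -4*x*y - 6*x - 3
∂v/∂y = -2*x^2 + 3*y^2
∂u/∂y = -2*x^2 - 2*y - 3
∂v/∂x = -9*x^2 - 4*x*y - 6*x + 2
∂u/∂x ≠ ∂v/∂y and ∂u/∂y ≠ -∂v/∂x; the Cauchy-Riemann equations are not satisfied, so f is not analytic.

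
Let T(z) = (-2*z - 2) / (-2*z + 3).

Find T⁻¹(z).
Set w = T(z) = (-2*z - 2) / (-2*z + 3) and solve for z:
  w*(-2*z + 3) = -2*z - 2
  3*w + z*(2 - 2*w) + 2 = 0
  z*(2 - 2*w) = -3*w - 2
  z = (3*w + 2)/(2*w - 2)
Renaming the variable, T⁻¹(z) = (3*z + 2)/(2*z - 2).
(Check: ad - bc = -10 ≠ 0, so T is invertible.)

Final answer: (3*z + 2)/(2*z - 2)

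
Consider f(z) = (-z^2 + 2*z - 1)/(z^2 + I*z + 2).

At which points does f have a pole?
The singularities of f are the zeros of the denominator. Factoring,
  z^2 + I*z + 2 = (z + 2*I)*(z - I)
so the candidates are z = -2*I, z = I.

Check the numerator P(z) = -z^2 + 2*z - 1 at each one:
  P(-2*I) = 3 - 4*I ≠ 0, so z = -2*I is a (simple) pole.
  P(I) = 2*I ≠ 0, so z = I is a (simple) pole.

Poles of f: {-2*I, I}

Final answer: {-2*I, I}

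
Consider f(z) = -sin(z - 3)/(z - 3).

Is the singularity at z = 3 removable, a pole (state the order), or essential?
removable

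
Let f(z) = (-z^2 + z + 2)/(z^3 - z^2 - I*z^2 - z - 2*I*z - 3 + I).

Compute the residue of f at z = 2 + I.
Write f(z) = P(z)/Q(z) with P(z) = -z^2 + z + 2 and Q(z) = z^3 - z^2 - I*z^2 - z - 2*I*z - 3 + I.
The denominator factors as Q(z) = (z + 1 + I)*(z - I)*(z - 2 - I), so z = 2 + I is a simple zero of Q and P is analytic there; z = 2 + I is therefore a simple pole and
  Res(f, z₀) = P(z₀)/Q'(z₀).

Q'(z) = 3*z^2 - 2*z - 2*I*z - 1 - 2*I, so Q'(2 + I) = 6 + 4*I.
P(2 + I) = 1 - 3*I.

Res(f, 2 + I) = (1 - 3*I)/(6 + 4*I) = -3/26 - 11*I/26

Final answer: -3/26 - 11*I/26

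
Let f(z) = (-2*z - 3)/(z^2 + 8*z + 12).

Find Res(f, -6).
-9/4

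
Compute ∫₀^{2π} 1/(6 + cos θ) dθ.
Let J = ∫₀^{2π} dθ/(6 + cos θ).
Put z = e^{iθ}: then cos θ = (z + 1/z)/2, dθ = dz/(iz), and z runs once counterclockwise around |z| = 1:
  J = ∮_{|z|=1} 1/(6 + (z + 1/z)/2) · dz/(iz) = (2/i) ∮_{|z|=1} dz/(z^2 + 12*z + 1).
The roots of z^2 + 12*z + 1 are z = (-6 ± sqrt(6^2 - 1^2)), with sqrt(35) = sqrt(35); their product is 1, so only z₊ = -6 + sqrt(35) lies inside the unit circle (z₋ = -6 - sqrt(35) lies outside).
z₊ is a simple zero of q(z) = z^2 + 12*z + 1, so Res(1/q, z₊) = 1/q'(z₊) with q'(z) = 2*z + 12; and q'(z₊) = (z₊ - z₋) = 2*sqrt(35).
Therefore J = (2/i) · 2πi · 1/(2*sqrt(35)) = 2*pi/(sqrt(35)) = 2*sqrt(35)*pi/35

Final answer: 2*sqrt(35)*pi/35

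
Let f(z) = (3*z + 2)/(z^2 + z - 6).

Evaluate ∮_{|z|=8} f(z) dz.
By the residue theorem, ∮_C f(z) dz = 2πi · (sum of the residues of f at the poles inside |z| = 8).

The denominator factors as (z + 3)*(z - 2), so the singularities of f are simple poles at z = -3, z = 2.
  |-3|² = 9 < 64 = 8², so this pole is inside the contour.
  |2|² = 4 < 64 = 8², so this pole is inside the contour.

With P(z) = 3*z + 2 and Q(z) = z^2 + z - 6, each pole is simple, so Res(f, z₀) = P(z₀)/Q'(z₀) with Q'(z) = 2*z + 1.
  Res(f, -3) = P(-3)/Q'(-3) = (-7)/(-5) = 7/5
  Res(f, 2) = P(2)/Q'(2) = (8)/(5) = 8/5

Sum of residues inside C: 3
∮_C f(z) dz = 2πi · (3) = 6*I*pi

Final answer: 6*I*pi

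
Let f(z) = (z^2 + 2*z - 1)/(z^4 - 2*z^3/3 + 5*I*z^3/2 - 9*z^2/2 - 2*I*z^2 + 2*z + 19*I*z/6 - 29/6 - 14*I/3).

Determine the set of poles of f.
The singularities of f are the zeros of the denominator. Factoring,
  z^4 - 2*z^3/3 + 5*I*z^3/2 - 9*z^2/2 - 2*I*z^2 + 2*z + 19*I*z/6 - 29/6 - 14*I/3 = (z - 2/3 + I)*(z - I)*(z - 2 + I)*(z + 2 + 3*I/2)
so the candidates are z = 2/3 - I, z = I, z = 2 - I, z = -2 - 3*I/2.

Check the numerator P(z) = z^2 + 2*z - 1 at each one:
  P(2/3 - I) = -2/9 - 10*I/3 ≠ 0, so z = 2/3 - I is a (simple) pole.
  P(I) = -2 + 2*I ≠ 0, so z = I is a (simple) pole.
  P(2 - I) = 6 - 6*I ≠ 0, so z = 2 - I is a (simple) pole.
  P(-2 - 3*I/2) = -13/4 + 3*I ≠ 0, so z = -2 - 3*I/2 is a (simple) pole.

Poles of f: {-2 - 3*I/2, I, 2/3 - I, 2 - I}

Final answer: {-2 - 3*I/2, I, 2/3 - I, 2 - I}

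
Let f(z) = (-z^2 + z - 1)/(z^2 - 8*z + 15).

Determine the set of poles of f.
The singularities of f are the zeros of the denominator. Factoring,
  z^2 - 8*z + 15 = (z - 5)*(z - 3)
so the candidates are z = 5, z = 3.

Check the numerator P(z) = -z^2 + z - 1 at each one:
  P(5) = -21 ≠ 0, so z = 5 is a (simple) pole.
  P(3) = -7 ≠ 0, so z = 3 is a (simple) pole.

Poles of f: {3, 5}

Final answer: {3, 5}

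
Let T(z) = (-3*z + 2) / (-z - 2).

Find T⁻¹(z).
(-2*z - 2)/(z - 3)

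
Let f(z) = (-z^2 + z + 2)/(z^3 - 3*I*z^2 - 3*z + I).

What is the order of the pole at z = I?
Factor the denominator:
  z^3 - 3*I*z^2 - 3*z + I = (z - I)^3

The numerator P(z) = -z^2 + z + 2 has P(I) = 3 + I ≠ 0, so no factor of (z - I) cancels.
Near z = I we can therefore write f(z) = g(z)/(z - I)^3 with g analytic at I and g(I) ≠ 0 (g is just the numerator).

Hence z = I is a pole of order 3.

Final answer: 3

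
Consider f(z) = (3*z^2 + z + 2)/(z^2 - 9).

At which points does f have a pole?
The singularities of f are the zeros of the denominator. Factoring,
  z^2 - 9 = (z + 3)*(z - 3)
so the candidates are z = -3, z = 3.

Check the numerator P(z) = 3*z^2 + z + 2 at each one:
  P(-3) = 26 ≠ 0, so z = -3 is a (simple) pole.
  P(3) = 32 ≠ 0, so z = 3 is a (simple) pole.

Poles of f: {-3, 3}

Final answer: {-3, 3}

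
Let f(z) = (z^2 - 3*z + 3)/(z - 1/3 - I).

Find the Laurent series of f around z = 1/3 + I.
Put w = z - (1/3 + I), i.e. z = w + 1/3 + I. The denominator is w, so it suffices to rewrite the numerator in powers of w.

P(z) = z^2 - 3*z + 3
P(w + 1/3 + I) = 10/9 - 7*I/3 + (-7/3 + 2*I)*w + w^2

Dividing each term by w:
  f = (10/9 - 7*I/3)/w - 7/3 + 2*I + w

Substituting back w = z - 1/3 - I:
  f(z) = (10/9 - 7*I/3)/(z - 1/3 - I) - 7/3 + 2*I + (z - 1/3 - I)

The series is finite because the numerator is a polynomial; the negative powers form the principal part, and the coefficient of 1/(z - 1/3 - I) gives Res(f, 1/3 + I) = 10/9 - 7*I/3.

Final answer: (10/9 - 7*I/3)/(z - 1/3 - I) - 7/3 + 2*I + (z - 1/3 - I)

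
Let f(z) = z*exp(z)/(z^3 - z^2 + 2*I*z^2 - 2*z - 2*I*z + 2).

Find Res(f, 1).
Write f(z) = P(z)/Q(z) with P(z) = z*exp(z) and Q(z) = z^3 - z^2 + 2*I*z^2 - 2*z - 2*I*z + 2.
The denominator factors as Q(z) = (z - 1)*(z + 1 + I)*(z - 1 + I), so z = 1 is a simple zero of Q and P is analytic there; z = 1 is therefore a simple pole and
  Res(f, z₀) = P(z₀)/Q'(z₀).

Q'(z) = 3*z^2 - 2*z + 4*I*z - 2 - 2*I, so Q'(1) = -1 + 2*I.
P(1) = exp(1).

Res(f, 1) = (exp(1))/(-1 + 2*I) = exp(1)*(-1/5 - 2*I/5)

Final answer: exp(1)*(-1/5 - 2*I/5)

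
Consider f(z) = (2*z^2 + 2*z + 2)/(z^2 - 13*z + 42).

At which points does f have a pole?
{6, 7}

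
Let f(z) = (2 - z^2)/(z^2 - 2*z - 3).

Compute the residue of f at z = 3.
-7/4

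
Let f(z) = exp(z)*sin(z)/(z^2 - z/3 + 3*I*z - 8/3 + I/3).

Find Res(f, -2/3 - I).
Write f(z) = P(z)/Q(z) with P(z) = exp(z)*sin(z) and Q(z) = z^2 - z/3 + 3*I*z - 8/3 + I/3.
The denominator factors as Q(z) = (z + 2/3 + I)*(z - 1 + 2*I), so z = -2/3 - I is a simple zero of Q and P is analytic there; z = -2/3 - I is therefore a simple pole and
  Res(f, z₀) = P(z₀)/Q'(z₀).

Q'(z) = 2*z - 1/3 + 3*I, so Q'(-2/3 - I) = -5/3 + I.
P(-2/3 - I) = -exp(-2/3 - I)*sin(2/3 + I).

Res(f, -2/3 - I) = (-exp(-2/3 - I)*sin(2/3 + I))/(-5/3 + I) = (15/34 + 9*I/34)*exp(-2/3 - I)*sin(2/3 + I)

Final answer: (15/34 + 9*I/34)*exp(-2/3 - I)*sin(2/3 + I)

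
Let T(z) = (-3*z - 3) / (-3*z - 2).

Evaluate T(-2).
3/4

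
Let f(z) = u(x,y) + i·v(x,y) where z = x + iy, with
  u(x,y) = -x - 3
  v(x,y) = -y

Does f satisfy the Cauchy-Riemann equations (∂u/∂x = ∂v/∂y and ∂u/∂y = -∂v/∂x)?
∂u/∂x = -1
∂v/∂y = -1
∂u/∂y = 0
∂v/∂x = 0
∂u/∂x = ∂v/∂y and ∂u/∂y = -∂v/∂x hold identically; f is analytic.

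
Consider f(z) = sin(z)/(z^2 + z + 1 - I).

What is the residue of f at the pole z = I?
Write f(z) = P(z)/Q(z) with P(z) = sin(z) and Q(z) = z^2 + z + 1 - I.
The denominator factors as Q(z) = (z - I)*(z + 1 + I), so z = I is a simple zero of Q and P is analytic there; z = I is therefore a simple pole and
  Res(f, z₀) = P(z₀)/Q'(z₀).

Q'(z) = 2*z + 1, so Q'(I) = 1 + 2*I.
P(I) = I*sinh(1).

Res(f, I) = (I*sinh(1))/(1 + 2*I) = (2/5 + I/5)*sinh(1)

Final answer: (2/5 + I/5)*sinh(1)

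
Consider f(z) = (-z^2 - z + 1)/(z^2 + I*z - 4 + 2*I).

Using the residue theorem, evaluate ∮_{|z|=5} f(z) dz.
pi*(-2 - 2*I)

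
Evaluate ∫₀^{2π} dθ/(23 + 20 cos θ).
Let J = ∫₀^{2π} dθ/(23 + 20 cos θ).
Put z = e^{iθ}: then cos θ = (z + 1/z)/2, dθ = dz/(iz), and z runs once counterclockwise around |z| = 1:
  J = ∮_{|z|=1} 1/(23 + 20*(z + 1/z)/2) · dz/(iz) = (2/i) ∮_{|z|=1} dz/(20*z^2 + 46*z + 20).
The roots of 20*z^2 + 46*z + 20 are z = (-23 ± sqrt(23^2 - 20^2))/20, with sqrt(129) = sqrt(129); their product is 1, so only z₊ = -23/20 + sqrt(129)/20 lies inside the unit circle (z₋ = -23/20 - sqrt(129)/20 lies outside).
z₊ is a simple zero of q(z) = 20*z^2 + 46*z + 20, so Res(1/q, z₊) = 1/q'(z₊) with q'(z) = 40*z + 46; and q'(z₊) = 20*(z₊ - z₋) = 2*sqrt(129).
Therefore J = (2/i) · 2πi · 1/(2*sqrt(129)) = 2*pi/(sqrt(129)) = 2*sqrt(129)*pi/129

Final answer: 2*sqrt(129)*pi/129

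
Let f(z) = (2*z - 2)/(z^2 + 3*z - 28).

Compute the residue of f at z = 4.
Write f(z) = P(z)/Q(z) with P(z) = 2*z - 2 and Q(z) = z^2 + 3*z - 28.
The denominator factors as Q(z) = (z + 7)*(z - 4), so z = 4 is a simple zero of Q and P is analytic there; z = 4 is therefore a simple pole and
  Res(f, z₀) = P(z₀)/Q'(z₀).

Q'(z) = 2*z + 3, so Q'(4) = 11.
P(4) = 6.

Res(f, 4) = (6)/(11) = 6/11

Final answer: 6/11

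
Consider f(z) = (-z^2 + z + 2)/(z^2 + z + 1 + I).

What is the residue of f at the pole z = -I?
Write f(z) = P(z)/Q(z) with P(z) = -z^2 + z + 2 and Q(z) = z^2 + z + 1 + I.
The denominator factors as Q(z) = (z + I)*(z + 1 - I), so z = -I is a simple zero of Q and P is analytic there; z = -I is therefore a simple pole and
  Res(f, z₀) = P(z₀)/Q'(z₀).

Q'(z) = 2*z + 1, so Q'(-I) = 1 - 2*I.
P(-I) = 3 - I.

Res(f, -I) = (3 - I)/(1 - 2*I) = 1 + I

Final answer: 1 + I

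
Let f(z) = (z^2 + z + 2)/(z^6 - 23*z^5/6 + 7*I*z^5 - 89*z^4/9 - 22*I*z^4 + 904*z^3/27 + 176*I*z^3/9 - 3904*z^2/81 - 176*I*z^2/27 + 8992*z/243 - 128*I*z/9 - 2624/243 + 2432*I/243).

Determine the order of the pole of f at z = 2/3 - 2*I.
Factor the denominator:
  z^6 - 23*z^5/6 + 7*I*z^5 - 89*z^4/9 - 22*I*z^4 + 904*z^3/27 + 176*I*z^3/9 - 3904*z^2/81 - 176*I*z^2/27 + 8992*z/243 - 128*I*z/9 - 2624/243 + 2432*I/243 = (z - 2/3 + 2*I)^4*(z - 2/3)*(z - 1/2 - I)

The numerator P(z) = z^2 + z + 2 has P(2/3 - 2*I) = -8/9 - 14*I/3 ≠ 0, so no factor of (z - 2/3 + 2*I) cancels.
Near z = 2/3 - 2*I we can therefore write f(z) = g(z)/(z - 2/3 + 2*I)^4 with g analytic at 2/3 - 2*I and g(2/3 - 2*I) ≠ 0 (g is the numerator divided by the remaining denominator factors).

Hence z = 2/3 - 2*I is a pole of order 4.

Final answer: 4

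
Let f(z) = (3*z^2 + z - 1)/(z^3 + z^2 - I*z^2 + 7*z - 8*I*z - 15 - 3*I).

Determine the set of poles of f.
{-2 - 3*I, 3*I, 1 + I}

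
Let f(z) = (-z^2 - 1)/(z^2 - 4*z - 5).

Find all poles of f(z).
The singularities of f are the zeros of the denominator. Factoring,
  z^2 - 4*z - 5 = (z + 1)*(z - 5)
so the candidates are z = -1, z = 5.

Check the numerator P(z) = -z^2 - 1 at each one:
  P(-1) = -2 ≠ 0, so z = -1 is a (simple) pole.
  P(5) = -26 ≠ 0, so z = 5 is a (simple) pole.

Poles of f: {-1, 5}

Final answer: {-1, 5}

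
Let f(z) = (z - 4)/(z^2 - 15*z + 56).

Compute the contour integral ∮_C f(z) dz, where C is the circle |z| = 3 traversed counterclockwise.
By the residue theorem, ∮_C f(z) dz = 2πi · (sum of the residues of f at the poles inside |z| = 3).

The denominator factors as (z - 8)*(z - 7), so the singularities of f are simple poles at z = 8, z = 7.
  |8|² = 64 > 9 = 3², so this pole is outside the contour.
  |7|² = 49 > 9 = 3², so this pole is outside the contour.

No pole lies inside the contour, so f is analytic on and inside C and the integral is 0 (Cauchy's theorem).

Final answer: 0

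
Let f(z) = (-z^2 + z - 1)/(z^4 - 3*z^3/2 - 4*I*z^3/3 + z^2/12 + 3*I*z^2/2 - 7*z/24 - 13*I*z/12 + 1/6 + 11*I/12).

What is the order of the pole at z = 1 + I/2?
Factor the denominator:
  z^4 - 3*z^3/2 - 4*I*z^3/3 + z^2/12 + 3*I*z^2/2 - 7*z/24 - 13*I*z/12 + 1/6 + 11*I/12 = (z - 1 - I/2)^2*(z + 2*I/3)*(z + 1/2 - I)

The numerator P(z) = -z^2 + z - 1 has P(1 + I/2) = -3/4 - I/2 ≠ 0, so no factor of (z - 1 - I/2) cancels.
Near z = 1 + I/2 we can therefore write f(z) = g(z)/(z - 1 - I/2)^2 with g analytic at 1 + I/2 and g(1 + I/2) ≠ 0 (g is the numerator divided by the remaining denominator factors).

Hence z = 1 + I/2 is a pole of order 2.

Final answer: 2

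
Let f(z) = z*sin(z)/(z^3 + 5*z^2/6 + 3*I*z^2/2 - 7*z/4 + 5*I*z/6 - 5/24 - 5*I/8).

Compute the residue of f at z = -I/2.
Write f(z) = P(z)/Q(z) with P(z) = z*sin(z) and Q(z) = z^3 + 5*z^2/6 + 3*I*z^2/2 - 7*z/4 + 5*I*z/6 - 5/24 - 5*I/8.
The denominator factors as Q(z) = (z - 2/3 + I/2)*(z + I/2)*(z + 3/2 + I/2), so z = -I/2 is a simple zero of Q and P is analytic there; z = -I/2 is therefore a simple pole and
  Res(f, z₀) = P(z₀)/Q'(z₀).

Q'(z) = 3*z^2 + 5*z/3 + 3*I*z - 7/4 + 5*I/6, so Q'(-I/2) = -1.
P(-I/2) = -sinh(1/2)/2.

Res(f, -I/2) = (-sinh(1/2)/2)/(-1) = sinh(1/2)/2

Final answer: sinh(1/2)/2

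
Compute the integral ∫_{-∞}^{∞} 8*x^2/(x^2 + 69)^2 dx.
Let f(z) = 8*z^2/(z^2 + 69)^2. The denominator has no real zeros and deg Q - deg P = 2 ≥ 2, so the integral of f over the upper semicircle |z| = R tends to 0 as R → ∞. Closing the contour in the upper half-plane,
  ∫_{-∞}^{∞} f(x) dx = 2πi · Σ Res(f, z_k)  over the poles with Im z_k > 0.

Zeros of the denominator: z^2 + 69 = 0 gives z = ±sqrt(69)*I.
Upper half-plane: z = sqrt(69)*I (a pole of order 2).

Write f(z) = g(z)/(z - sqrt(69)*I)^2 with g(z) = 8*z^2/(z + sqrt(69)*I)^2. For a double pole, Res(f, z₀) = g'(z₀):
  g'(z) = 16*sqrt(69)*I*z/(z + sqrt(69)*I)^3
  Res(f, sqrt(69)*I) = g'(sqrt(69)*I) = -2*sqrt(69)*I/69

∫_{-∞}^{∞} f(x) dx = 2πi · (-2*sqrt(69)*I/69) = 4*sqrt(69)*pi/69

Final answer: 4*sqrt(69)*pi/69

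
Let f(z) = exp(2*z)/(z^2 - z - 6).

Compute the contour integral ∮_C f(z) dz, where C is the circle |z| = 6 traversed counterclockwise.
-2*I*pi*exp(-4)/5 + 2*I*pi*exp(6)/5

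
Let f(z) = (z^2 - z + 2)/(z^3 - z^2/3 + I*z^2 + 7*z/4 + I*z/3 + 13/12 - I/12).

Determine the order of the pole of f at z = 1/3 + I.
1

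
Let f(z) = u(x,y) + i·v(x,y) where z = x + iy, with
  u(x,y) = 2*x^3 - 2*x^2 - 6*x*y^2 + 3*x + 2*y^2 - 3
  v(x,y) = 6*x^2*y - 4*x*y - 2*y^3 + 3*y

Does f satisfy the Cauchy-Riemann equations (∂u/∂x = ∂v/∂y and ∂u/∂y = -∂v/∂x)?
∂u/∂x = 6*x^2 - 4*x - 6*y^2 + 3
∂v/∂y = 6*x^2 - 4*x - 6*y^2 + 3
∂u/∂y = -12*x*y + 4*y
∂v/∂x = 12*x*y - 4*y
∂u/∂x = ∂v/∂y and ∂u/∂y = -∂v/∂x hold identically; f is analytic.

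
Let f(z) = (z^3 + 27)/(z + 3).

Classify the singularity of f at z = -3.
The numerator vanishes at z = -3 ((-3)^3 = -27), so it is divisible by z + 3:
  z^3 + 27 = (z + 3)*(z^2 - 3*z + 9)
Hence for z ≠ -3, f(z) = z^2 - 3*z + 9, a polynomial, and lim_{z→-3} f(z) = 27 is finite.
So the singularity is removable.

Final answer: removable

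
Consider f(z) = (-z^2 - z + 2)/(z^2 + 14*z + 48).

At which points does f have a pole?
The singularities of f are the zeros of the denominator. Factoring,
  z^2 + 14*z + 48 = (z + 8)*(z + 6)
so the candidates are z = -8, z = -6.

Check the numerator P(z) = -z^2 - z + 2 at each one:
  P(-8) = -54 ≠ 0, so z = -8 is a (simple) pole.
  P(-6) = -28 ≠ 0, so z = -6 is a (simple) pole.

Poles of f: {-8, -6}

Final answer: {-8, -6}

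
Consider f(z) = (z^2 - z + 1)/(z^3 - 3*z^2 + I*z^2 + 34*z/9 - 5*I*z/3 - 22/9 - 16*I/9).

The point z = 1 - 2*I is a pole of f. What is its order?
1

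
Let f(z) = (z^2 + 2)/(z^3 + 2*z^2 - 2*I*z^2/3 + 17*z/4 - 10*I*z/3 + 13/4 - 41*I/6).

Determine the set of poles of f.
The singularities of f are the zeros of the denominator. Factoring,
  z^3 + 2*z^2 - 2*I*z^2/3 + 17*z/4 - 10*I*z/3 + 13/4 - 41*I/6 = (z - 1/2 - 2*I)*(z + 1 + 2*I)*(z + 3/2 - 2*I/3)
so the candidates are z = 1/2 + 2*I, z = -1 - 2*I, z = -3/2 + 2*I/3.

Check the numerator P(z) = z^2 + 2 at each one:
  P(1/2 + 2*I) = -7/4 + 2*I ≠ 0, so z = 1/2 + 2*I is a (simple) pole.
  P(-1 - 2*I) = -1 + 4*I ≠ 0, so z = -1 - 2*I is a (simple) pole.
  P(-3/2 + 2*I/3) = 137/36 - 2*I ≠ 0, so z = -3/2 + 2*I/3 is a (simple) pole.

Poles of f: {-3/2 + 2*I/3, -1 - 2*I, 1/2 + 2*I}

Final answer: {-3/2 + 2*I/3, -1 - 2*I, 1/2 + 2*I}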